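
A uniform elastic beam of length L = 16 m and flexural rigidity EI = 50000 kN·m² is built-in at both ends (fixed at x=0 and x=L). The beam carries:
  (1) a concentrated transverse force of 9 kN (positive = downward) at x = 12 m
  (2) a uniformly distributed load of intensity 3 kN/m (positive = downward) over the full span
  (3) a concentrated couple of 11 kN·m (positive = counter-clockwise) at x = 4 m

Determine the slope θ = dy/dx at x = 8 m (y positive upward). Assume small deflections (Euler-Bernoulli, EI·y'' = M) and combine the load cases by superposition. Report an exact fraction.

θ(8) = -47/200000 rad

Load 1 — point force P=9 kN at a=12 m (b=L-a=4):
  θ_1 = -Pb²x(2aL-(3a+b)x)/(2L³EI)  [x≤a] = -9·4²·8·(2·12·16-(3·12+4)·8)/(2·16³·50000) = -9/50000 rad
Load 2 — uniform load w=3 kN/m over full span:
  θ_2 = -wx(L-x)(L-2x)/(12EI) = -3·8·(16-8)·(16-2·8)/(12·50000) = 0 rad
Load 3 — applied couple M₀=11 kN·m at a=4 m (b=L-a=12):
  θ_3 = (R_Ax²/2 - M_Ax - M₀(x-a))/EI  [x>a] with R_A=99/128, M_A=-33/16 = ((99/128)·8²/2 - (-33/16)·8 - 11·(8-4))/50000 = -11/200000 rad
Superposition: θ = Σ θ_i = -47/200000 rad ≈ -0.000235 rad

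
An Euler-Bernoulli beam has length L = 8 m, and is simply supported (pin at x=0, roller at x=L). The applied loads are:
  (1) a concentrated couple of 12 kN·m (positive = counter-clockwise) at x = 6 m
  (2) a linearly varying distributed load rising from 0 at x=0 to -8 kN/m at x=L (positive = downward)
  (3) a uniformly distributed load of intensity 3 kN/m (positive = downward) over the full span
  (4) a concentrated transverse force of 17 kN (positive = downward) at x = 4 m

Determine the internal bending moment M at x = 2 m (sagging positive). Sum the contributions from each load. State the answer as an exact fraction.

M(2) = 18 kN·m

Load 1 — applied couple M₀=12 kN·m at a=6 m (b=L-a=2):
  M_1 = M₀x/L  [x≤a] = 12·2/8 = 3 kN·m
Load 2 — triangular load w₀=-8 kN/m (0→w₀ over full span):
  M_2 = w₀Lx/6 - w₀x³/(6L) = (-8)·8·2/6 - (-8)·2³/(6·8) = -20 kN·m
Load 3 — uniform load w=3 kN/m over full span:
  M_3 = wx(L-x)/2 = 3·2·(8-2)/2 = 18 kN·m
Load 4 — point force P=17 kN at a=4 m (b=L-a=4):
  M_4 = Pbx/L  [x≤a] = 17·4·2/8 = 17 kN·m
Superposition: M = Σ M_i = 18 kN·m ≈ 18.000000 kN·m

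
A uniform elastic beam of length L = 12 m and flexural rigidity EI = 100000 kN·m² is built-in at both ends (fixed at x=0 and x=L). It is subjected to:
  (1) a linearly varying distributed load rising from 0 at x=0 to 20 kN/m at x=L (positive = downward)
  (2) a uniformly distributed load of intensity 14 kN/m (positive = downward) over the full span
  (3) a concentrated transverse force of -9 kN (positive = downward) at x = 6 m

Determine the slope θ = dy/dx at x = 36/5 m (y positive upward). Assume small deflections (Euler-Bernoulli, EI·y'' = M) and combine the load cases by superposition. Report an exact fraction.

θ(36/5) = 4347/3125000 rad

Load 1 — triangular load w₀=20 kN/m (0→w₀ over full span):
  θ_1 = -w₀(2x(L-x)(L-2x)(x+2L)+x²(L-x)²)/(120LEI) = -20·(2·(36/5)·(12-(36/5))·(12-2·(36/5))·((36/5)+2·12)+(36/5)²·(12-(36/5))²)/(120·12·100000) = 216/390625 rad
Load 2 — uniform load w=14 kN/m over full span:
  θ_2 = -wx(L-x)(L-2x)/(12EI) = -14·(36/5)·(12-(36/5))·(12-2·(36/5))/(12·100000) = 378/390625 rad
Load 3 — point force P=-9 kN at a=6 m (b=L-a=6):
  θ_3 = Pa²(L-x)(2bL-(3b+a)(L-x))/(2L³EI)  [x>a] = (-9)·6²·(12-(36/5))·(2·6·12-(3·6+6)·(12-(36/5)))/(2·12³·100000) = -81/625000 rad
Superposition: θ = Σ θ_i = 4347/3125000 rad ≈ 0.001391 rad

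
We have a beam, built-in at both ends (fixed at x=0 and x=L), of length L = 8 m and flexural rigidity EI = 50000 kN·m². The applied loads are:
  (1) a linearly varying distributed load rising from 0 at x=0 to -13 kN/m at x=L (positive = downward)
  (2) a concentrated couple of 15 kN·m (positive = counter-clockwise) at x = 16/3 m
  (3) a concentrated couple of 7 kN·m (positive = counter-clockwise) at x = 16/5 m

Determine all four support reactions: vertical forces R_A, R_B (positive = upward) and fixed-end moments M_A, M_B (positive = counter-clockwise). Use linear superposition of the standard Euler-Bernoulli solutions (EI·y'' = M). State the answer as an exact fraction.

Load 1 — triangular load w₀=-13 kN/m (0→w₀ over full span):
  R_A = 3w₀L/20 = 3·(-13)·8/20 = -78/5 kN
  M_A = w₀L²/30 = (-13)·8²/30 = -416/15 kN·m
  R_B = 7w₀L/20 = 7·(-13)·8/20 = -182/5 kN
  M_B = -w₀L²/20 = -(-13)·8²/20 = 208/5 kN·m
Load 2 — applied couple M₀=15 kN·m at a=16/3 m (b=L-a=8/3):
  R_A = 6M₀ab/L³ = 6·15·(16/3)·(8/3)/8³ = 5/2 kN
  M_A = M₀b(2a-b)/L² = 15·(8/3)·(2·(16/3)-(8/3))/8² = 5 kN·m
  R_B = -6M₀ab/L³ = -6·15·(16/3)·(8/3)/8³ = -5/2 kN
  M_B = M₀a(2b-a)/L² = 15·(16/3)·(2·(8/3)-(16/3))/8² = 0 kN·m
Load 3 — applied couple M₀=7 kN·m at a=16/5 m (b=L-a=24/5):
  R_A = 6M₀ab/L³ = 6·7·(16/5)·(24/5)/8³ = 63/50 kN
  M_A = M₀b(2a-b)/L² = 7·(24/5)·(2·(16/5)-(24/5))/8² = 21/25 kN·m
  R_B = -6M₀ab/L³ = -6·7·(16/5)·(24/5)/8³ = -63/50 kN
  M_B = M₀a(2b-a)/L² = 7·(16/5)·(2·(24/5)-(16/5))/8² = 56/25 kN·m
Superposition: R_A = -296/25 kN, M_A = -1642/75 kN·m, R_B = -1004/25 kN, M_B = 1096/25 kN·m

R_A = -296/25 kN, M_A = -1642/75 kN·m, R_B = -1004/25 kN, M_B = 1096/25 kN·m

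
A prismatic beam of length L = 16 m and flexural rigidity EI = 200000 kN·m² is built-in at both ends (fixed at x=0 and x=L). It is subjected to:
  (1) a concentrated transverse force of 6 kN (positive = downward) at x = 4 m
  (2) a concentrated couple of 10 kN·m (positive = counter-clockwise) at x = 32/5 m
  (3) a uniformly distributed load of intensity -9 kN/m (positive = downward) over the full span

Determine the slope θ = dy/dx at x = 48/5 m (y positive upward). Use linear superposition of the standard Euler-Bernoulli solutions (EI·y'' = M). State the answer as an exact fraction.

Load 1 — point force P=6 kN at a=4 m (b=L-a=12):
  θ_1 = Pa²(L-x)(2bL-(3b+a)(L-x))/(2L³EI)  [x>a] = 6·4²·(16-(48/5))·(2·12·16-(3·12+4)·(16-(48/5)))/(2·16³·200000) = 3/62500 rad
Load 2 — applied couple M₀=10 kN·m at a=32/5 m (b=L-a=48/5):
  θ_2 = (R_Ax²/2 - M_Ax - M₀(x-a))/EI  [x>a] with R_A=9/10, M_A=6/5 = ((9/10)·(48/5)²/2 - (6/5)·(48/5) - 10·((48/5)-(32/5)))/200000 = -4/390625 rad
Load 3 — uniform load w=-9 kN/m over full span:
  θ_3 = -wx(L-x)(L-2x)/(12EI) = -(-9)·(48/5)·(16-(48/5))·(16-2·(48/5))/(12·200000) = -288/390625 rad
Superposition: θ = Σ θ_i = -1093/1562500 rad ≈ -0.000700 rad

θ(48/5) = -1093/1562500 rad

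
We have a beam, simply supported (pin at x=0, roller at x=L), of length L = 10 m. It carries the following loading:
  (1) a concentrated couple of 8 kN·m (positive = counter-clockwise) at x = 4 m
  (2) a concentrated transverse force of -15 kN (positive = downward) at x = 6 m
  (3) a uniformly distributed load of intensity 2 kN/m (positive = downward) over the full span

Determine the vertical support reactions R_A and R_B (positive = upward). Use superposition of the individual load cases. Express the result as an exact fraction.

Load 1 — applied couple M₀=8 kN·m at a=4 m (b=L-a=6):
  R_A = M₀/L = 8/10 = 4/5 kN
  R_B = -M₀/L = -8/10 = -4/5 kN
Load 2 — point force P=-15 kN at a=6 m (b=L-a=4):
  R_A = Pb/L = (-15)·4/10 = -6 kN
  R_B = Pa/L = (-15)·6/10 = -9 kN
Load 3 — uniform load w=2 kN/m over full span:
  R_A = wL/2 = 2·10/2 = 10 kN
  R_B = wL/2 = 2·10/2 = 10 kN
Superposition: R_A = 24/5 kN, R_B = 1/5 kN

R_A = 24/5 kN, R_B = 1/5 kN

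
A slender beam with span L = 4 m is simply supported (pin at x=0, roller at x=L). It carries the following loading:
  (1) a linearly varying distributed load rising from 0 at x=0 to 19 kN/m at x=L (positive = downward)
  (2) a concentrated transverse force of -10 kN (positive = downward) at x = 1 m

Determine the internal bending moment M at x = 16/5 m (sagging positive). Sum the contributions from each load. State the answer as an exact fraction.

Load 1 — triangular load w₀=19 kN/m (0→w₀ over full span):
  M_1 = w₀Lx/6 - w₀x³/(6L) = 19·4·(16/5)/6 - 19·(16/5)³/(6·4) = 1824/125 kN·m
Load 2 — point force P=-10 kN at a=1 m (b=L-a=3):
  M_2 = Pa(L-x)/L  [x>a] = (-10)·1·(4-(16/5))/4 = -2 kN·m
Superposition: M = Σ M_i = 1574/125 kN·m ≈ 12.592000 kN·m

M(16/5) = 1574/125 kN·m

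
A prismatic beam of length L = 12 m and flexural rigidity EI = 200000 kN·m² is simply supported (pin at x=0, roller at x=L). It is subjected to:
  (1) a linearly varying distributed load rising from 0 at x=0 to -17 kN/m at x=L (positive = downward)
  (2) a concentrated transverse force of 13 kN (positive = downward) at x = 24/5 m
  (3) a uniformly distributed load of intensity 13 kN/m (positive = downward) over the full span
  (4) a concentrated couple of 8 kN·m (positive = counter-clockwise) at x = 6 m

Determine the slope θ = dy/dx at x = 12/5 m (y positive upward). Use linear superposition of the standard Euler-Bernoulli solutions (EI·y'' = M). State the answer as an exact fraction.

θ(12/5) = -57109/31250000 rad

Load 1 — triangular load w₀=-17 kN/m (0→w₀ over full span):
  θ_1 = -w₀(7L⁴-30L²x²+15x⁴)/(360LEI) = -(-17)·(7·12⁴-30·12²·(12/5)²+15·(12/5)⁴)/(360·12·200000) = 4641/1953125 rad
Load 2 — point force P=13 kN at a=24/5 m (b=L-a=36/5):
  θ_2 = -Pb(L²-b²-3x²)/(6LEI)  [x≤a] = -13·(36/5)·(12²-(36/5)²-3·(12/5)²)/(6·12·200000) = -1521/3125000 rad
Load 3 — uniform load w=13 kN/m over full span:
  θ_3 = -w(L³-6Lx²+4x³)/(24EI) = -13·(12³-6·12·(12/5)²+4·(12/5)³)/(24·200000) = -11583/3125000 rad
Load 4 — applied couple M₀=8 kN·m at a=6 m (b=L-a=6):
  θ_4 = (M₀x²/(2L)+C₁)/EI  [x≤a] with C₁=M₀(3b²-L²)/(6L)=-4 = (8·(12/5)²/(2·12)+(-4))/200000 = -13/1250000 rad
Superposition: θ = Σ θ_i = -57109/31250000 rad ≈ -0.001827 rad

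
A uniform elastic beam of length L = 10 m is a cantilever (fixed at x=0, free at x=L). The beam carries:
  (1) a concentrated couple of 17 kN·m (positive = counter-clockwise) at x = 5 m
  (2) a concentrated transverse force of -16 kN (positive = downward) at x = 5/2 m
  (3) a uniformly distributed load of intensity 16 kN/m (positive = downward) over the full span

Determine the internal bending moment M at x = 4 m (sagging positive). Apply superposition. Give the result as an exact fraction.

Load 1 — applied couple M₀=17 kN·m at a=5 m (b=L-a=5):
  M_1 = M₀  [x≤a] = 17 = 17 kN·m
Load 2 — point force P=-16 kN at a=5/2 m (b=L-a=15/2):
  M_2 = 0  [x>a] = 0 kN·m
Load 3 — uniform load w=16 kN/m over full span:
  M_3 = -w(L-x)²/2 = -16·(10-4)²/2 = -288 kN·m
Superposition: M = Σ M_i = -271 kN·m ≈ -271.000000 kN·m

M(4) = -271 kN·m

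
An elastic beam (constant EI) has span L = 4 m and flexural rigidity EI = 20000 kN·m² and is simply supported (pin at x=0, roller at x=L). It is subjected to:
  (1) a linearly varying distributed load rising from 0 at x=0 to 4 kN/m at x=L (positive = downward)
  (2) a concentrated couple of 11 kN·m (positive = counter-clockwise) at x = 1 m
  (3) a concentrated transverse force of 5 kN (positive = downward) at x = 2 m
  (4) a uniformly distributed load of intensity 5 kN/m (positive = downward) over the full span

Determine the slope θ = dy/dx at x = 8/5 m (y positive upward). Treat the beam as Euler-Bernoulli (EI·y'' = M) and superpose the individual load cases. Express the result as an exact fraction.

θ(8/5) = -253013/900000000 rad

Load 1 — triangular load w₀=4 kN/m (0→w₀ over full span):
  θ_1 = -w₀(7L⁴-30L²x²+15x⁴)/(360LEI) = -4·(7·4⁴-30·4²·(8/5)²+15·(8/5)⁴)/(360·4·20000) = -323/3515625 rad
Load 2 — applied couple M₀=11 kN·m at a=1 m (b=L-a=3):
  θ_2 = (M₀x²/(2L)-M₀(x-a)+C₁)/EI  [x>a] with C₁=M₀(3b²-L²)/(6L)=121/24 = (11·(8/5)²/(2·4)-11·((8/5)-1)+(121/24))/20000 = 1177/12000000 rad
Load 3 — point force P=5 kN at a=2 m (b=L-a=2):
  θ_3 = -Pb(L²-b²-3x²)/(6LEI)  [x≤a] = -5·2·(4²-2²-3·(8/5)²)/(6·4·20000) = -9/100000 rad
Load 4 — uniform load w=5 kN/m over full span:
  θ_4 = -w(L³-6Lx²+4x³)/(24EI) = -5·(4³-6·4·(8/5)²+4·(8/5)³)/(24·20000) = -37/187500 rad
Superposition: θ = Σ θ_i = -253013/900000000 rad ≈ -0.000281 rad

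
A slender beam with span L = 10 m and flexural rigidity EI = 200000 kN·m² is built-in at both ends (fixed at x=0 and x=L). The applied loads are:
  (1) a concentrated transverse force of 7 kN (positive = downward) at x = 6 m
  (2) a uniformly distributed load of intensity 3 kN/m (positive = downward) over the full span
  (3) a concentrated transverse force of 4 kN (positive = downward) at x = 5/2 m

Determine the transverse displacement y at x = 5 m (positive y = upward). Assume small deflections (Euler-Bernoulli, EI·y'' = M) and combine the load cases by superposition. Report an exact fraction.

y(5) = -2909/4800000 m

Load 1 — point force P=7 kN at a=6 m (b=L-a=4):
  y_1 = -Pb²x²(3aL-(3a+b)x)/(6L³EI)  [x≤a] = -7·4²·5²·(3·6·10-(3·6+4)·5)/(6·10³·200000) = -49/300000 m
Load 2 — uniform load w=3 kN/m over full span:
  y_2 = -wx²(L-x)²/(24EI) = -3·5²·(10-5)²/(24·200000) = -1/2560 m
Load 3 — point force P=4 kN at a=5/2 m (b=L-a=15/2):
  y_3 = -Pa²(L-x)²(3bL-(3b+a)(L-x))/(6L³EI)  [x>a] = -4·(5/2)²·(10-5)²·(3·(15/2)·10-(3·(15/2)+(5/2))·(10-5))/(6·10³·200000) = -1/19200 m
Superposition: y = Σ y_i = -2909/4800000 m ≈ -0.000606 m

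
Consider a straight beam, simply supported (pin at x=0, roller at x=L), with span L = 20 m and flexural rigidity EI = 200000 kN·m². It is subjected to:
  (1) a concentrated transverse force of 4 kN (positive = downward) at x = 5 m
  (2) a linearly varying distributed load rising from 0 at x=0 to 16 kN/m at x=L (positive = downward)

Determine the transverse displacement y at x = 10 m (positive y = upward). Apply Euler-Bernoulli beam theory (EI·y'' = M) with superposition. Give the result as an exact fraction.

y(10) = -137/1600 m

Load 1 — point force P=4 kN at a=5 m (b=L-a=15):
  y_1 = -Pa(L-x)(2Lx-a²-x²)/(6LEI)  [x>a] = -4·5·(20-10)·(2·20·10-5²-10²)/(6·20·200000) = -11/4800 m
Load 2 — triangular load w₀=16 kN/m (0→w₀ over full span):
  y_2 = -w₀x(7L⁴-10L²x²+3x⁴)/(360LEI) = -16·10·(7·20⁴-10·20²·10²+3·10⁴)/(360·20·200000) = -1/12 m
Superposition: y = Σ y_i = -137/1600 m ≈ -0.085625 m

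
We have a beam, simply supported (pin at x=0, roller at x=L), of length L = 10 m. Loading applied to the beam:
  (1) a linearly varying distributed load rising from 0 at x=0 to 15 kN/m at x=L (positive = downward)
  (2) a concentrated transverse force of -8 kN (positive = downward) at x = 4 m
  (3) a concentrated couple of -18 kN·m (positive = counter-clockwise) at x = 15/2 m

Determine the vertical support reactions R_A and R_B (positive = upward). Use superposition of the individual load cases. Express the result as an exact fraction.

Load 1 — triangular load w₀=15 kN/m (0→w₀ over full span):
  R_A = w₀L/6 = 15·10/6 = 25 kN
  R_B = w₀L/3 = 15·10/3 = 50 kN
Load 2 — point force P=-8 kN at a=4 m (b=L-a=6):
  R_A = Pb/L = (-8)·6/10 = -24/5 kN
  R_B = Pa/L = (-8)·4/10 = -16/5 kN
Load 3 — applied couple M₀=-18 kN·m at a=15/2 m (b=L-a=5/2):
  R_A = M₀/L = (-18)/10 = -9/5 kN
  R_B = -M₀/L = -(-18)/10 = 9/5 kN
Superposition: R_A = 92/5 kN, R_B = 243/5 kN

R_A = 92/5 kN, R_B = 243/5 kN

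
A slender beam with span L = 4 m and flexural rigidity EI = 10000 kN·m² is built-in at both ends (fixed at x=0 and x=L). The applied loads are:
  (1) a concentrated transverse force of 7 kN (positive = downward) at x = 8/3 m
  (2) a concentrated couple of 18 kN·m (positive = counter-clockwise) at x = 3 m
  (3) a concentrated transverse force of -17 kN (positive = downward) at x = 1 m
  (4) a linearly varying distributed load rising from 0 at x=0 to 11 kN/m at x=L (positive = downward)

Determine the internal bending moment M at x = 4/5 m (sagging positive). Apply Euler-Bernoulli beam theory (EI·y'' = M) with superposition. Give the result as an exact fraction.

M(4/5) = -88759/18000 kN·m

Load 1 — point force P=7 kN at a=8/3 m (b=L-a=4/3):
  M_1 = Pb²(3a+b)x/L³ - Pab²/L²  [x≤a] = 7·(4/3)²·(3·(8/3)+(4/3))·(4/5)/4³ - 7·(8/3)·(4/3)²/4² = -28/45 kN·m
Load 2 — applied couple M₀=18 kN·m at a=3 m (b=L-a=1):
  M_2 = R_Ax - M_A  [x≤a] with R_A=81/16, M_A=45/8 = (81/16)·(4/5) - (45/8) = -63/40 kN·m
Load 3 — point force P=-17 kN at a=1 m (b=L-a=3):
  M_3 = Pb²(3a+b)x/L³ - Pab²/L²  [x≤a] = (-17)·3²·(3·1+3)·(4/5)/4³ - (-17)·1·3²/4² = -153/80 kN·m
Load 4 — triangular load w₀=11 kN/m (0→w₀ over full span):
  M_4 = 3w₀Lx/20 - w₀L²/30 - w₀x³/(6L) = 3·11·4·(4/5)/20 - 11·4²/30 - 11·(4/5)³/(6·4) = -308/375 kN·m
Superposition: M = Σ M_i = -88759/18000 kN·m ≈ -4.931056 kN·m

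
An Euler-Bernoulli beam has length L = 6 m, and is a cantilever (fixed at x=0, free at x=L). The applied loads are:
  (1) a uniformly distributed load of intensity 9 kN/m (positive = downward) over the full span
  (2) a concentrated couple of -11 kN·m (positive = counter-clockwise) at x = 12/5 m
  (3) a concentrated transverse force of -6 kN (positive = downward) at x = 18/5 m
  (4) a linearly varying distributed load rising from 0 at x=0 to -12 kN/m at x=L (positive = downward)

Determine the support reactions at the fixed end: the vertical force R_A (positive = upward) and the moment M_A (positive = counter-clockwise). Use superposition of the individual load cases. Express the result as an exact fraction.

Load 1 — uniform load w=9 kN/m over full span:
  R_A = wL = 9·6 = 54 kN
  M_A = wL²/2 = 9·6²/2 = 162 kN·m
Load 2 — applied couple M₀=-11 kN·m at a=12/5 m (b=L-a=18/5):
  R_A = 0 kN
  M_A = -M₀ = -(-11) = 11 kN·m
Load 3 — point force P=-6 kN at a=18/5 m (b=L-a=12/5):
  R_A = P = (-6) = -6 kN
  M_A = Pa = (-6)·(18/5) = -108/5 kN·m
Load 4 — triangular load w₀=-12 kN/m (0→w₀ over full span):
  R_A = w₀L/2 = (-12)·6/2 = -36 kN
  M_A = w₀L²/3 = (-12)·6²/3 = -144 kN·m
Superposition: R_A = 12 kN, M_A = 37/5 kN·m

R_A = 12 kN, M_A = 37/5 kN·m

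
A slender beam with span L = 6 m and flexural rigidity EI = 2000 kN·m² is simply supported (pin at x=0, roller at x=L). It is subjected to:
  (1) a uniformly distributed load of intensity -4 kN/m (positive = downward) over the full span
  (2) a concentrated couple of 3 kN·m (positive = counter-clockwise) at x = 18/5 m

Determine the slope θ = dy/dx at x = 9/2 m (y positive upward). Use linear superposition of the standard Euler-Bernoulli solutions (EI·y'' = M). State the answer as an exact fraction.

Load 1 — uniform load w=-4 kN/m over full span:
  θ_1 = -w(L³-6Lx²+4x³)/(24EI) = -(-4)·(6³-6·6·(9/2)²+4·(9/2)³)/(24·2000) = -99/8000 rad
Load 2 — applied couple M₀=3 kN·m at a=18/5 m (b=L-a=12/5):
  θ_2 = (M₀x²/(2L)-M₀(x-a)+C₁)/EI  [x>a] with C₁=M₀(3b²-L²)/(6L)=-39/25 = (3·(9/2)²/(2·6)-3·((9/2)-(18/5))+(-39/25))/2000 = 321/800000 rad
Superposition: θ = Σ θ_i = -9579/800000 rad ≈ -0.011974 rad

θ(9/2) = -9579/800000 rad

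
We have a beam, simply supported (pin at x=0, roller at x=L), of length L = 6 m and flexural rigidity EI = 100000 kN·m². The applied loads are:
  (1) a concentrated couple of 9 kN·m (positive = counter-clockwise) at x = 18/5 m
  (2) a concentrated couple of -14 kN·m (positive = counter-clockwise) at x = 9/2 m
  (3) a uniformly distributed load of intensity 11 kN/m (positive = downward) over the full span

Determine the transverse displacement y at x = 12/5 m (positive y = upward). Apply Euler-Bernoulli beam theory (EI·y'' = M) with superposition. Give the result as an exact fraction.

y(12/5) = -203283/125000000 m

Load 1 — applied couple M₀=9 kN·m at a=18/5 m (b=L-a=12/5):
  y_1 = (M₀x³/(6L)+C₁x)/EI  [x≤a] with C₁=M₀(3b²-L²)/(6L)=-117/25 = (9·(12/5)³/(6·6)+(-117/25)·(12/5))/100000 = -243/3125000 m
Load 2 — applied couple M₀=-14 kN·m at a=9/2 m (b=L-a=3/2):
  y_2 = (M₀x³/(6L)+C₁x)/EI  [x≤a] with C₁=M₀(3b²-L²)/(6L)=91/8 = ((-14)·(12/5)³/(6·6)+(91/8)·(12/5))/100000 = 5481/25000000 m
Load 3 — uniform load w=11 kN/m over full span:
  y_3 = -wx(L³-2Lx²+x³)/(24EI) = -11·(12/5)·(6³-2·6·(12/5)²+(12/5)³)/(24·100000) = -27621/15625000 m
Superposition: y = Σ y_i = -203283/125000000 m ≈ -0.001626 m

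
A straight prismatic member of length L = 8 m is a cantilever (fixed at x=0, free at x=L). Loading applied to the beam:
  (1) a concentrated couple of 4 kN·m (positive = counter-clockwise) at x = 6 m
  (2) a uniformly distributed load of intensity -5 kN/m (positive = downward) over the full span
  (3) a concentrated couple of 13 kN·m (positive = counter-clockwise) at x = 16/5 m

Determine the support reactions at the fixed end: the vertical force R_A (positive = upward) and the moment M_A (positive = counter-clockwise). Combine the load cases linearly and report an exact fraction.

R_A = -40 kN, M_A = -177 kN·m

Load 1 — applied couple M₀=4 kN·m at a=6 m (b=L-a=2):
  R_A = 0 kN
  M_A = -M₀ = -4 kN·m
Load 2 — uniform load w=-5 kN/m over full span:
  R_A = wL = (-5)·8 = -40 kN
  M_A = wL²/2 = (-5)·8²/2 = -160 kN·m
Load 3 — applied couple M₀=13 kN·m at a=16/5 m (b=L-a=24/5):
  R_A = 0 kN
  M_A = -M₀ = -13 kN·m
Superposition: R_A = -40 kN, M_A = -177 kN·m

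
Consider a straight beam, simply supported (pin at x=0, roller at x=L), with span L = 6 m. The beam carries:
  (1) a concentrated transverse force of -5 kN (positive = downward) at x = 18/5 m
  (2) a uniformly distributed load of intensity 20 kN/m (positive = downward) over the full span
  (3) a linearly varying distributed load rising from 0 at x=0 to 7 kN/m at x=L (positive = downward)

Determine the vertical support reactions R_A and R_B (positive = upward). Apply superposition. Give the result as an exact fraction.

R_A = 65 kN, R_B = 71 kN

Load 1 — point force P=-5 kN at a=18/5 m (b=L-a=12/5):
  R_A = Pb/L = (-5)·(12/5)/6 = -2 kN
  R_B = Pa/L = (-5)·(18/5)/6 = -3 kN
Load 2 — uniform load w=20 kN/m over full span:
  R_A = wL/2 = 20·6/2 = 60 kN
  R_B = wL/2 = 20·6/2 = 60 kN
Load 3 — triangular load w₀=7 kN/m (0→w₀ over full span):
  R_A = w₀L/6 = 7·6/6 = 7 kN
  R_B = w₀L/3 = 7·6/3 = 14 kN
Superposition: R_A = 65 kN, R_B = 71 kN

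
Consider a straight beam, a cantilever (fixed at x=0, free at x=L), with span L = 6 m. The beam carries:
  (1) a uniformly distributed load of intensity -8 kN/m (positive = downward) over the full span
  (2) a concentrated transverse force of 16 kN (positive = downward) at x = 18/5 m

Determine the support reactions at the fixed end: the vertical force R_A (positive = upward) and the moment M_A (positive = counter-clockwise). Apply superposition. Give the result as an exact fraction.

Load 1 — uniform load w=-8 kN/m over full span:
  R_A = wL = (-8)·6 = -48 kN
  M_A = wL²/2 = (-8)·6²/2 = -144 kN·m
Load 2 — point force P=16 kN at a=18/5 m (b=L-a=12/5):
  R_A = P = 16 kN
  M_A = Pa = 16·(18/5) = 288/5 kN·m
Superposition: R_A = -32 kN, M_A = -432/5 kN·m

R_A = -32 kN, M_A = -432/5 kN·m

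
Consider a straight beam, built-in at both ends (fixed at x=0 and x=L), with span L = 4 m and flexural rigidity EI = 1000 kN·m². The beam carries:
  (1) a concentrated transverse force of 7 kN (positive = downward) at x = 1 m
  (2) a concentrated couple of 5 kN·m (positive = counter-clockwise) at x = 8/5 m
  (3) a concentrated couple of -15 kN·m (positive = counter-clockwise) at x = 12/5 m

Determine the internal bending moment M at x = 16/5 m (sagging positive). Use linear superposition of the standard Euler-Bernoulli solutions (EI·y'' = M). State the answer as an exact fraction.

Load 1 — point force P=7 kN at a=1 m (b=L-a=3):
  M_1 = Pa²(a+3b)(L-x)/L³ - Pa²b/L²  [x>a] = 7·1²·(1+3·3)·(4-(16/5))/4³ - 7·1²·3/4² = -7/16 kN·m
Load 2 — applied couple M₀=5 kN·m at a=8/5 m (b=L-a=12/5):
  M_2 = R_Ax - M_A - M₀  [x>a] with R_A=9/5, M_A=3/5 = (9/5)·(16/5) - (3/5) - 5 = 4/25 kN·m
Load 3 — applied couple M₀=-15 kN·m at a=12/5 m (b=L-a=8/5):
  M_3 = R_Ax - M_A - M₀  [x>a] with R_A=-27/5, M_A=-24/5 = (-27/5)·(16/5) - (-24/5) - (-15) = 63/25 kN·m
Superposition: M = Σ M_i = 897/400 kN·m ≈ 2.242500 kN·m

M(16/5) = 897/400 kN·m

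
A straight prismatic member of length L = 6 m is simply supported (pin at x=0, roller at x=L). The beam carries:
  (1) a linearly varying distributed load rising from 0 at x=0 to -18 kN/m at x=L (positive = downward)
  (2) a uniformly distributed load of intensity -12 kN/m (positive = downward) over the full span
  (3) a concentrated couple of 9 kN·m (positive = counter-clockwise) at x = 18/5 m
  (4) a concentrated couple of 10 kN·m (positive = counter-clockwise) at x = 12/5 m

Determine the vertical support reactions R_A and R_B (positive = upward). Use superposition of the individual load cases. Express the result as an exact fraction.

Load 1 — triangular load w₀=-18 kN/m (0→w₀ over full span):
  R_A = w₀L/6 = (-18)·6/6 = -18 kN
  R_B = w₀L/3 = (-18)·6/3 = -36 kN
Load 2 — uniform load w=-12 kN/m over full span:
  R_A = wL/2 = (-12)·6/2 = -36 kN
  R_B = wL/2 = (-12)·6/2 = -36 kN
Load 3 — applied couple M₀=9 kN·m at a=18/5 m (b=L-a=12/5):
  R_A = M₀/L = 9/6 = 3/2 kN
  R_B = -M₀/L = -9/6 = -3/2 kN
Load 4 — applied couple M₀=10 kN·m at a=12/5 m (b=L-a=18/5):
  R_A = M₀/L = 10/6 = 5/3 kN
  R_B = -M₀/L = -10/6 = -5/3 kN
Superposition: R_A = -305/6 kN, R_B = -451/6 kN

R_A = -305/6 kN, R_B = -451/6 kN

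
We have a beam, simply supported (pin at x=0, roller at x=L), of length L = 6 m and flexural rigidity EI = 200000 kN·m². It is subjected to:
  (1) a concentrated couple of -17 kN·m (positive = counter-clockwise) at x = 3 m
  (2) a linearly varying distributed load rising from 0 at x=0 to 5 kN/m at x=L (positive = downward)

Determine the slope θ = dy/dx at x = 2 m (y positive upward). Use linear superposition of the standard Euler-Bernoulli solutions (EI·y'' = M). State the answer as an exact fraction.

Load 1 — applied couple M₀=-17 kN·m at a=3 m (b=L-a=3):
  θ_1 = (M₀x²/(2L)+C₁)/EI  [x≤a] with C₁=M₀(3b²-L²)/(6L)=17/4 = ((-17)·2²/(2·6)+(17/4))/200000 = -17/2400000 rad
Load 2 — triangular load w₀=5 kN/m (0→w₀ over full span):
  θ_2 = -w₀(7L⁴-30L²x²+15x⁴)/(360LEI) = -5·(7·6⁴-30·6²·2²+15·2⁴)/(360·6·200000) = -13/225000 rad
Superposition: θ = Σ θ_i = -467/7200000 rad ≈ -0.000065 rad

θ(2) = -467/7200000 rad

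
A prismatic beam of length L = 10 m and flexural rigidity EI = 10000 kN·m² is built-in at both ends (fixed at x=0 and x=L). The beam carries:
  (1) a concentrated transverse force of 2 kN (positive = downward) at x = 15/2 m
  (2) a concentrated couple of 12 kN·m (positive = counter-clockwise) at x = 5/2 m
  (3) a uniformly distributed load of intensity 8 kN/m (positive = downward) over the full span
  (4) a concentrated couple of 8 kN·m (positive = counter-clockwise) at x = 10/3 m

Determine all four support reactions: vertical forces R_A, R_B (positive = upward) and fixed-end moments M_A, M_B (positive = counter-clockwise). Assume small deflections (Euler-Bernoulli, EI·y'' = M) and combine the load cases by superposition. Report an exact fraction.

R_A = 2051/48 kN, M_A = 3137/48 kN·m, R_B = 1885/48 kN, M_B = -1009/16 kN·m

Load 1 — point force P=2 kN at a=15/2 m (b=L-a=5/2):
  R_A = Pb²(3a+b)/L³ = 2·(5/2)²·(3·(15/2)+(5/2))/10³ = 5/16 kN
  M_A = Pab²/L² = 2·(15/2)·(5/2)²/10² = 15/16 kN·m
  R_B = Pa²(a+3b)/L³ = 2·(15/2)²·((15/2)+3·(5/2))/10³ = 27/16 kN
  M_B = -Pa²b/L² = -2·(15/2)²·(5/2)/10² = -45/16 kN·m
Load 2 — applied couple M₀=12 kN·m at a=5/2 m (b=L-a=15/2):
  R_A = 6M₀ab/L³ = 6·12·(5/2)·(15/2)/10³ = 27/20 kN
  M_A = M₀b(2a-b)/L² = 12·(15/2)·(2·(5/2)-(15/2))/10² = -9/4 kN·m
  R_B = -6M₀ab/L³ = -6·12·(5/2)·(15/2)/10³ = -27/20 kN
  M_B = M₀a(2b-a)/L² = 12·(5/2)·(2·(15/2)-(5/2))/10² = 15/4 kN·m
Load 3 — uniform load w=8 kN/m over full span:
  R_A = wL/2 = 8·10/2 = 40 kN
  M_A = wL²/12 = 8·10²/12 = 200/3 kN·m
  R_B = wL/2 = 8·10/2 = 40 kN
  M_B = -wL²/12 = -8·10²/12 = -200/3 kN·m
Load 4 — applied couple M₀=8 kN·m at a=10/3 m (b=L-a=20/3):
  R_A = 6M₀ab/L³ = 6·8·(10/3)·(20/3)/10³ = 16/15 kN
  M_A = M₀b(2a-b)/L² = 8·(20/3)·(2·(10/3)-(20/3))/10² = 0 kN·m
  R_B = -6M₀ab/L³ = -6·8·(10/3)·(20/3)/10³ = -16/15 kN
  M_B = M₀a(2b-a)/L² = 8·(10/3)·(2·(20/3)-(10/3))/10² = 8/3 kN·m
Superposition: R_A = 2051/48 kN, M_A = 3137/48 kN·m, R_B = 1885/48 kN, M_B = -1009/16 kN·m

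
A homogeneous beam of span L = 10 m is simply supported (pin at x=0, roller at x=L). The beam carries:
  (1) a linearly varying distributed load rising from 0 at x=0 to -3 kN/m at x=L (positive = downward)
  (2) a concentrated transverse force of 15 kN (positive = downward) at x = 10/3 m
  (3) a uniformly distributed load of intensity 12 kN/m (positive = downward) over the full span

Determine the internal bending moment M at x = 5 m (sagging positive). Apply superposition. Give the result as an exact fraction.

M(5) = 625/4 kN·m

Load 1 — triangular load w₀=-3 kN/m (0→w₀ over full span):
  M_1 = w₀Lx/6 - w₀x³/(6L) = (-3)·10·5/6 - (-3)·5³/(6·10) = -75/4 kN·m
Load 2 — point force P=15 kN at a=10/3 m (b=L-a=20/3):
  M_2 = Pa(L-x)/L  [x>a] = 15·(10/3)·(10-5)/10 = 25 kN·m
Load 3 — uniform load w=12 kN/m over full span:
  M_3 = wx(L-x)/2 = 12·5·(10-5)/2 = 150 kN·m
Superposition: M = Σ M_i = 625/4 kN·m ≈ 156.250000 kN·m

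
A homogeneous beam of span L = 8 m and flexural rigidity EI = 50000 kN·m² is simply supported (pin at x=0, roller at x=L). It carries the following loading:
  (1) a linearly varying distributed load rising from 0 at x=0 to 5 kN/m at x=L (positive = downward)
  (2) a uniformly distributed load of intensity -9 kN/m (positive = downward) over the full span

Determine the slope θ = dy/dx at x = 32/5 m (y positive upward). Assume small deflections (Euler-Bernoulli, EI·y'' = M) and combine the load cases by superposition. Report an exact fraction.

Load 1 — triangular load w₀=5 kN/m (0→w₀ over full span):
  θ_1 = -w₀(7L⁴-30L²x²+15x⁴)/(360LEI) = -5·(7·8⁴-30·8²·(32/5)²+15·(32/5)⁴)/(360·8·50000) = 3028/3515625 rad
Load 2 — uniform load w=-9 kN/m over full span:
  θ_2 = -w(L³-6Lx²+4x³)/(24EI) = -(-9)·(8³-6·8·(32/5)²+4·(32/5)³)/(24·50000) = -1188/390625 rad
Superposition: θ = Σ θ_i = -7664/3515625 rad ≈ -0.002180 rad

θ(32/5) = -7664/3515625 rad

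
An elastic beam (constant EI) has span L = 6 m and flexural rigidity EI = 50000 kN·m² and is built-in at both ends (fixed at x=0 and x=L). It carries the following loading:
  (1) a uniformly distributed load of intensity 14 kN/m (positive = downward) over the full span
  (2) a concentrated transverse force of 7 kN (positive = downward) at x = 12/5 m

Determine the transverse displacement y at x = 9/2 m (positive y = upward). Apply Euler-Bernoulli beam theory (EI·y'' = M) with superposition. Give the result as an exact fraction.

y(9/2) = -9513/16000000 m

Load 1 — uniform load w=14 kN/m over full span:
  y_1 = -wx²(L-x)²/(24EI) = -14·(9/2)²·(6-(9/2))²/(24·50000) = -1701/3200000 m
Load 2 — point force P=7 kN at a=12/5 m (b=L-a=18/5):
  y_2 = -Pa²(L-x)²(3bL-(3b+a)(L-x))/(6L³EI)  [x>a] = -7·(12/5)²·(6-(9/2))²·(3·(18/5)·6-(3·(18/5)+(12/5))·(6-(9/2)))/(6·6³·50000) = -63/1000000 m
Superposition: y = Σ y_i = -9513/16000000 m ≈ -0.000595 m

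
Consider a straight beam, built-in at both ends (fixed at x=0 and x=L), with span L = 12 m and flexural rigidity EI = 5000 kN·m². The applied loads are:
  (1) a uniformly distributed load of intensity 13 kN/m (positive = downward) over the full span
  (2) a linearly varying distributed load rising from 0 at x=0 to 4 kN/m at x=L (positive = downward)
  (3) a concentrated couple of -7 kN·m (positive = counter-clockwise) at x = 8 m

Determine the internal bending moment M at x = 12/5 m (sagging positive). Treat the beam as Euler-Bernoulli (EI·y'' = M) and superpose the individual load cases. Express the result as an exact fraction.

M(12/5) = -3173/375 kN·m

Load 1 — uniform load w=13 kN/m over full span:
  M_1 = wLx/2 - wL²/12 - wx²/2 = 13·12·(12/5)/2 - 13·12²/12 - 13·(12/5)²/2 = -156/25 kN·m
Load 2 — triangular load w₀=4 kN/m (0→w₀ over full span):
  M_2 = 3w₀Lx/20 - w₀L²/30 - w₀x³/(6L) = 3·4·12·(12/5)/20 - 4·12²/30 - 4·(12/5)³/(6·12) = -336/125 kN·m
Load 3 — applied couple M₀=-7 kN·m at a=8 m (b=L-a=4):
  M_3 = R_Ax - M_A  [x≤a] with R_A=-7/9, M_A=-7/3 = (-7/9)·(12/5) - (-7/3) = 7/15 kN·m
Superposition: M = Σ M_i = -3173/375 kN·m ≈ -8.461333 kN·m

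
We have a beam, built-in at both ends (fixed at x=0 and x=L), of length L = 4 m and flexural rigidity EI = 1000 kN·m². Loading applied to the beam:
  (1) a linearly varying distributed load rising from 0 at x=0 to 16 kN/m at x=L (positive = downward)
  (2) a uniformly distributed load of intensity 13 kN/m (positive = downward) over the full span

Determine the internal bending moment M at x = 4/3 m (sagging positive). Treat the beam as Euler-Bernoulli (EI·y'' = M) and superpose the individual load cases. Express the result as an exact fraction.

Load 1 — triangular load w₀=16 kN/m (0→w₀ over full span):
  M_1 = 3w₀Lx/20 - w₀L²/30 - w₀x³/(6L) = 3·16·4·(4/3)/20 - 16·4²/30 - 16·(4/3)³/(6·4) = 1088/405 kN·m
Load 2 — uniform load w=13 kN/m over full span:
  M_2 = wLx/2 - wL²/12 - wx²/2 = 13·4·(4/3)/2 - 13·4²/12 - 13·(4/3)²/2 = 52/9 kN·m
Superposition: M = Σ M_i = 3428/405 kN·m ≈ 8.464198 kN·m

M(4/3) = 3428/405 kN·m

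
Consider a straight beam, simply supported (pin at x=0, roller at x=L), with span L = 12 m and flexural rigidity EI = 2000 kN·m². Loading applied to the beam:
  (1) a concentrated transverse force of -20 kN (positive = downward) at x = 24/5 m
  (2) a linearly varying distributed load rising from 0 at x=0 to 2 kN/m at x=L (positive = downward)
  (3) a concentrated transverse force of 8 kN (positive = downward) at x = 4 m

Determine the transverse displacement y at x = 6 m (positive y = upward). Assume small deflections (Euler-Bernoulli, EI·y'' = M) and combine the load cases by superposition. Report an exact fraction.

Load 1 — point force P=-20 kN at a=24/5 m (b=L-a=36/5):
  y_1 = -Pa(L-x)(2Lx-a²-x²)/(6LEI)  [x>a] = -(-20)·(24/5)·(12-6)·(2·12·6-(24/5)²-6²)/(6·12·2000) = 1062/3125 m
Load 2 — triangular load w₀=2 kN/m (0→w₀ over full span):
  y_2 = -w₀x(7L⁴-10L²x²+3x⁴)/(360LEI) = -2·6·(7·12⁴-10·12²·6²+3·6⁴)/(360·12·2000) = -27/200 m
Load 3 — point force P=8 kN at a=4 m (b=L-a=8):
  y_3 = -Pa(L-x)(2Lx-a²-x²)/(6LEI)  [x>a] = -8·4·(12-6)·(2·12·6-4²-6²)/(6·12·2000) = -46/375 m
Superposition: y = Σ y_i = 6163/75000 m ≈ 0.082173 m

y(6) = 6163/75000 m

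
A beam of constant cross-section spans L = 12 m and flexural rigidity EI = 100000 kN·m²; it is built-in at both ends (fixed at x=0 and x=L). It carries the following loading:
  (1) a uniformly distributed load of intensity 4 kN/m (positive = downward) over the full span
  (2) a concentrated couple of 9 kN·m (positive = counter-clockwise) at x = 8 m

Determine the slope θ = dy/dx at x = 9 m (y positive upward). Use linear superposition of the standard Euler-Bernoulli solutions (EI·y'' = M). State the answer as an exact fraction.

Load 1 — uniform load w=4 kN/m over full span:
  θ_1 = -wx(L-x)(L-2x)/(12EI) = -4·9·(12-9)·(12-2·9)/(12·100000) = 27/50000 rad
Load 2 — applied couple M₀=9 kN·m at a=8 m (b=L-a=4):
  θ_2 = (R_Ax²/2 - M_Ax - M₀(x-a))/EI  [x>a] with R_A=1, M_A=3 = (1·9²/2 - 3·9 - 9·(9-8))/100000 = 9/200000 rad
Superposition: θ = Σ θ_i = 117/200000 rad ≈ 0.000585 rad

θ(9) = 117/200000 rad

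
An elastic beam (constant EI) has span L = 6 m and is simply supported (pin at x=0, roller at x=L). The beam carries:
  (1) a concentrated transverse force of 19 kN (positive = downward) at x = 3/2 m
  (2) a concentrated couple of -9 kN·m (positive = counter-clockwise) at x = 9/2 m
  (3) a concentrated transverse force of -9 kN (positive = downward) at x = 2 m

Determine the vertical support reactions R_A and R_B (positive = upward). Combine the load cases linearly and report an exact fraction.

R_A = 27/4 kN, R_B = 13/4 kN

Load 1 — point force P=19 kN at a=3/2 m (b=L-a=9/2):
  R_A = Pb/L = 19·(9/2)/6 = 57/4 kN
  R_B = Pa/L = 19·(3/2)/6 = 19/4 kN
Load 2 — applied couple M₀=-9 kN·m at a=9/2 m (b=L-a=3/2):
  R_A = M₀/L = (-9)/6 = -3/2 kN
  R_B = -M₀/L = -(-9)/6 = 3/2 kN
Load 3 — point force P=-9 kN at a=2 m (b=L-a=4):
  R_A = Pb/L = (-9)·4/6 = -6 kN
  R_B = Pa/L = (-9)·2/6 = -3 kN
Superposition: R_A = 27/4 kN, R_B = 13/4 kN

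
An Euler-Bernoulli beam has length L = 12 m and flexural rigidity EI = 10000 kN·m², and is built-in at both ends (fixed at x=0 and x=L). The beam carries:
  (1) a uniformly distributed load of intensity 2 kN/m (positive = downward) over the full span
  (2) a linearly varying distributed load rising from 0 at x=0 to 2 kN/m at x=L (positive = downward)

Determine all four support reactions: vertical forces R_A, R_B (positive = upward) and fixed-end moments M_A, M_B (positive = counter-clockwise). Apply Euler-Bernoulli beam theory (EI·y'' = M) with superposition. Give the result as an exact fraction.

Load 1 — uniform load w=2 kN/m over full span:
  R_A = wL/2 = 2·12/2 = 12 kN
  M_A = wL²/12 = 2·12²/12 = 24 kN·m
  R_B = wL/2 = 2·12/2 = 12 kN
  M_B = -wL²/12 = -2·12²/12 = -24 kN·m
Load 2 — triangular load w₀=2 kN/m (0→w₀ over full span):
  R_A = 3w₀L/20 = 3·2·12/20 = 18/5 kN
  M_A = w₀L²/30 = 2·12²/30 = 48/5 kN·m
  R_B = 7w₀L/20 = 7·2·12/20 = 42/5 kN
  M_B = -w₀L²/20 = -2·12²/20 = -72/5 kN·m
Superposition: R_A = 78/5 kN, M_A = 168/5 kN·m, R_B = 102/5 kN, M_B = -192/5 kN·m

R_A = 78/5 kN, M_A = 168/5 kN·m, R_B = 102/5 kN, M_B = -192/5 kN·m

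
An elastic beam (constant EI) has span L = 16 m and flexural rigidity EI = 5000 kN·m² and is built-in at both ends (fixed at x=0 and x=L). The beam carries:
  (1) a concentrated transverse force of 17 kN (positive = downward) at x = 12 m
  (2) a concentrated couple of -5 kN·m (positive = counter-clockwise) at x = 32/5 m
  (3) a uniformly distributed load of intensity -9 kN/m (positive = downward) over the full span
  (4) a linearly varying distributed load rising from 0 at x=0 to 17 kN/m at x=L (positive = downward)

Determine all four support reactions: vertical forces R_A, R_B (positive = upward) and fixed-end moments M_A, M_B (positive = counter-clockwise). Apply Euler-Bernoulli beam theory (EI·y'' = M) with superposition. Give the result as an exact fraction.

R_A = -4639/160 kN, M_A = -2087/60 kN·m, R_B = 6079/160 kN, M_B = -1309/20 kN·m

Load 1 — point force P=17 kN at a=12 m (b=L-a=4):
  R_A = Pb²(3a+b)/L³ = 17·4²·(3·12+4)/16³ = 85/32 kN
  M_A = Pab²/L² = 17·12·4²/16² = 51/4 kN·m
  R_B = Pa²(a+3b)/L³ = 17·12²·(12+3·4)/16³ = 459/32 kN
  M_B = -Pa²b/L² = -17·12²·4/16² = -153/4 kN·m
Load 2 — applied couple M₀=-5 kN·m at a=32/5 m (b=L-a=48/5):
  R_A = 6M₀ab/L³ = 6·(-5)·(32/5)·(48/5)/16³ = -9/20 kN
  M_A = M₀b(2a-b)/L² = (-5)·(48/5)·(2·(32/5)-(48/5))/16² = -3/5 kN·m
  R_B = -6M₀ab/L³ = -6·(-5)·(32/5)·(48/5)/16³ = 9/20 kN
  M_B = M₀a(2b-a)/L² = (-5)·(32/5)·(2·(48/5)-(32/5))/16² = -8/5 kN·m
Load 3 — uniform load w=-9 kN/m over full span:
  R_A = wL/2 = (-9)·16/2 = -72 kN
  M_A = wL²/12 = (-9)·16²/12 = -192 kN·m
  R_B = wL/2 = (-9)·16/2 = -72 kN
  M_B = -wL²/12 = -(-9)·16²/12 = 192 kN·m
Load 4 — triangular load w₀=17 kN/m (0→w₀ over full span):
  R_A = 3w₀L/20 = 3·17·16/20 = 204/5 kN
  M_A = w₀L²/30 = 17·16²/30 = 2176/15 kN·m
  R_B = 7w₀L/20 = 7·17·16/20 = 476/5 kN
  M_B = -w₀L²/20 = -17·16²/20 = -1088/5 kN·m
Superposition: R_A = -4639/160 kN, M_A = -2087/60 kN·m, R_B = 6079/160 kN, M_B = -1309/20 kN·m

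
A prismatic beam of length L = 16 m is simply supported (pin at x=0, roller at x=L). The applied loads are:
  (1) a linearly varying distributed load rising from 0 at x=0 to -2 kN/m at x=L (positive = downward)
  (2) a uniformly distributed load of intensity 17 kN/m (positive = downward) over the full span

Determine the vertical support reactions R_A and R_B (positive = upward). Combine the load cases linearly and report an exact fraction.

Load 1 — triangular load w₀=-2 kN/m (0→w₀ over full span):
  R_A = w₀L/6 = (-2)·16/6 = -16/3 kN
  R_B = w₀L/3 = (-2)·16/3 = -32/3 kN
Load 2 — uniform load w=17 kN/m over full span:
  R_A = wL/2 = 17·16/2 = 136 kN
  R_B = wL/2 = 17·16/2 = 136 kN
Superposition: R_A = 392/3 kN, R_B = 376/3 kN

R_A = 392/3 kN, R_B = 376/3 kN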